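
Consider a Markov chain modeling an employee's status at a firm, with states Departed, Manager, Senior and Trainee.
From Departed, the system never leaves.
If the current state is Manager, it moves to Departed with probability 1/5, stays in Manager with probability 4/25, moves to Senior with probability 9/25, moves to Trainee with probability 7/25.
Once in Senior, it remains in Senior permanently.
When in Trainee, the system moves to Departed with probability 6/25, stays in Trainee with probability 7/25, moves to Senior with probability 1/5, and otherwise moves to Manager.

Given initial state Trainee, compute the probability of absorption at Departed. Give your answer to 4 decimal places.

0.4894

Let h(s) be the probability of absorption at Departed starting from transient state s. Then h(Departed) = 1 and h(Senior) = 0. By first-step analysis:
h(Manager) = 0.2·1 + 0.16·h(Manager) + 0.36·0 + 0.28·h(Trainee)
h(Trainee) = 0.24·1 + 0.28·h(Manager) + 0.2·0 + 0.28·h(Trainee)
Solving: h(Manager) = 0.4012, h(Trainee) = 0.4894.
Starting from Trainee, the probability is 0.4894.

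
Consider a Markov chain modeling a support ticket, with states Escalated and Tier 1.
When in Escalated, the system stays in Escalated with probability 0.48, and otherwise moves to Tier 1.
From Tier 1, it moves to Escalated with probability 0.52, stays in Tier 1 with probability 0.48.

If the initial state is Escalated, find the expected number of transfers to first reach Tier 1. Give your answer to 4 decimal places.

1.9231

Let t(s) be the expected number of transfers to first reach Tier 1 from state s, with t(Tier 1) = 0. Conditioning on the first transfer:
t(Escalated) = 1 + 0.48·t(Escalated)
Solving: t(Escalated) = 1.9231.
Expected transfers from Escalated to Tier 1: 1.9231.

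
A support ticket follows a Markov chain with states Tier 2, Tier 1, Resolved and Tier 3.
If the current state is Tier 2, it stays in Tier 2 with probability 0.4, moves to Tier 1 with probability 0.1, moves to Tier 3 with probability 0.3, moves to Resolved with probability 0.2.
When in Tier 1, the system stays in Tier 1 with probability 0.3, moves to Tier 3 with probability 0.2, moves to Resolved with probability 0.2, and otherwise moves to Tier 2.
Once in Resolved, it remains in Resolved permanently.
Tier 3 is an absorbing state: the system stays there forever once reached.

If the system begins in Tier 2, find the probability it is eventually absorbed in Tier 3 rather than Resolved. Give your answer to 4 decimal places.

Let h(s) be the probability of absorption at Tier 3 starting from transient state s. Then h(Tier 3) = 1 and h(Resolved) = 0. By first-step analysis:
h(Tier 2) = 0.4·h(Tier 2) + 0.1·h(Tier 1) + 0.2·0 + 0.3·1
h(Tier 1) = 0.3·h(Tier 2) + 0.3·h(Tier 1) + 0.2·0 + 0.2·1
Solving: h(Tier 2) = 0.5897, h(Tier 1) = 0.5385.
Starting from Tier 2, the probability is 0.5897.

0.5897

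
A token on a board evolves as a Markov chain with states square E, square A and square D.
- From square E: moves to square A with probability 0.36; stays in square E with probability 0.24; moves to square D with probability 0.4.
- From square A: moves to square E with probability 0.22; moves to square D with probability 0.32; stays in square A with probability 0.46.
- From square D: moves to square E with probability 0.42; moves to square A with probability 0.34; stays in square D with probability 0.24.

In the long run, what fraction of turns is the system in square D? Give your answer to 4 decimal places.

0.3177

Let the stationary distribution be π with π = πP and π_1 + π_2 + π_3 = 1.
π_1 = 0.24·π_1 + 0.22·π_2 + 0.42·π_3
π_2 = 0.36·π_1 + 0.46·π_2 + 0.34·π_3
Solving with the normalization constraint gives π = (0.2893, 0.3929, 0.3177).
So the stationary probability of square D is 0.3177.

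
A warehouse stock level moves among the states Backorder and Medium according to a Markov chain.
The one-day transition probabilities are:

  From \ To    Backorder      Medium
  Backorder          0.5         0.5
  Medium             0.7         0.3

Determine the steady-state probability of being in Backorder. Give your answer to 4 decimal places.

0.5833

Let the stationary distribution be π with π = πP and π_1 + π_2 = 1.
π_1 = 0.5·π_1 + 0.7·π_2
Solving with the normalization constraint gives π = (0.5833, 0.4167).
So the stationary probability of Backorder is 0.5833.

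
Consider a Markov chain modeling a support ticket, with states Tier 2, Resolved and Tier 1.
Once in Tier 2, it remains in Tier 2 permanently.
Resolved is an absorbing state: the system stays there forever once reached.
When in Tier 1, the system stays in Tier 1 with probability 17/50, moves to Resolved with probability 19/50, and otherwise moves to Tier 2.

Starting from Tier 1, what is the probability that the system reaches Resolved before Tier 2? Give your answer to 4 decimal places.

0.5758

Let h(s) be the probability of absorption at Resolved starting from transient state s. Then h(Resolved) = 1 and h(Tier 2) = 0. By first-step analysis:
h(Tier 1) = 0.28·0 + 0.38·1 + 0.34·h(Tier 1)
Solving: h(Tier 1) = 0.5758.
Starting from Tier 1, the probability is 0.5758.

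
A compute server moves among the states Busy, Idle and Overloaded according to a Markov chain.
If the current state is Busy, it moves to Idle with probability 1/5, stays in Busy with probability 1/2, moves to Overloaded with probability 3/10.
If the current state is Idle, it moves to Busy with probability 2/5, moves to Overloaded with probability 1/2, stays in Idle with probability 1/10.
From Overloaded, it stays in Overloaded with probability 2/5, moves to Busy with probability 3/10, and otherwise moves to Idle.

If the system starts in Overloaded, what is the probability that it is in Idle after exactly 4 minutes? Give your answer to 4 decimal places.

Propagate the distribution vector 4 minutes from Overloaded.
After 0 minutes: (0.0000, 0.0000, 1.0000)
After 1 minute: (0.3000, 0.3000, 0.4000)
After 2 minutes: (0.3900, 0.2100, 0.4000)
After 3 minutes: (0.3990, 0.2190, 0.3820)
After 4 minutes: (0.4017, 0.2163, 0.3820)
P(in Idle after 4 minutes) = 0.2163

0.2163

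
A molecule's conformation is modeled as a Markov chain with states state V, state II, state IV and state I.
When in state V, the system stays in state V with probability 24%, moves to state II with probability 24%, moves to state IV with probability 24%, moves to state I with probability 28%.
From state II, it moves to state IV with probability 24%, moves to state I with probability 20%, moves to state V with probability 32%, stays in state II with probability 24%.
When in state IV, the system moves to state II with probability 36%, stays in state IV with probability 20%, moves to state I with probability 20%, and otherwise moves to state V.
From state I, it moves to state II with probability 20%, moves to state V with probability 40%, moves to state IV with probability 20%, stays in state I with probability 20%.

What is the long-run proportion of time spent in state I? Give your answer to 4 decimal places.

Let the stationary distribution be π with π = πP and π_1 + π_2 + π_3 + π_4 = 1.
π_1 = 0.24·π_1 + 0.32·π_2 + 0.24·π_3 + 0.4·π_4
π_2 = 0.24·π_1 + 0.24·π_2 + 0.36·π_3 + 0.2·π_4
π_3 = 0.24·π_1 + 0.24·π_2 + 0.2·π_3 + 0.2·π_4
Solving with the normalization constraint gives π = (0.2964, 0.2577, 0.2222, 0.2237).
So the stationary probability of state I is 0.2237.

0.2237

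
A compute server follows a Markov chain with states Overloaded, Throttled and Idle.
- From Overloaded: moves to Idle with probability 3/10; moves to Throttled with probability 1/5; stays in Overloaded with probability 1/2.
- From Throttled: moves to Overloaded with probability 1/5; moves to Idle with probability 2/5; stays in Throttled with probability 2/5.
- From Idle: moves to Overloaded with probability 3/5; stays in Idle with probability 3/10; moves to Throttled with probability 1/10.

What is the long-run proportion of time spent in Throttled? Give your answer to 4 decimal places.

0.2099

Let the stationary distribution be π with π = πP and π_1 + π_2 + π_3 = 1.
π_1 = 0.5·π_1 + 0.2·π_2 + 0.6·π_3
π_2 = 0.2·π_1 + 0.4·π_2 + 0.1·π_3
Solving with the normalization constraint gives π = (0.4691, 0.2099, 0.3210).
So the stationary probability of Throttled is 0.2099.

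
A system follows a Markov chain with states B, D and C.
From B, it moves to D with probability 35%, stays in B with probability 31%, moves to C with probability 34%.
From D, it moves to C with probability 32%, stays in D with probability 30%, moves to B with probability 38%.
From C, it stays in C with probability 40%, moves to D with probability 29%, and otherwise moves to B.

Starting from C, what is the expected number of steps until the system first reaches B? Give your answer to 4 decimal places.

3.0257

Let t(s) be the expected number of steps to first reach B from state s, with t(B) = 0. Conditioning on the first step:
t(D) = 1 + 0.3·t(D) + 0.32·t(C)
t(C) = 1 + 0.29·t(D) + 0.4·t(C)
Solving: t(D) = 2.8117, t(C) = 3.0257.
Expected steps from C to B: 3.0257.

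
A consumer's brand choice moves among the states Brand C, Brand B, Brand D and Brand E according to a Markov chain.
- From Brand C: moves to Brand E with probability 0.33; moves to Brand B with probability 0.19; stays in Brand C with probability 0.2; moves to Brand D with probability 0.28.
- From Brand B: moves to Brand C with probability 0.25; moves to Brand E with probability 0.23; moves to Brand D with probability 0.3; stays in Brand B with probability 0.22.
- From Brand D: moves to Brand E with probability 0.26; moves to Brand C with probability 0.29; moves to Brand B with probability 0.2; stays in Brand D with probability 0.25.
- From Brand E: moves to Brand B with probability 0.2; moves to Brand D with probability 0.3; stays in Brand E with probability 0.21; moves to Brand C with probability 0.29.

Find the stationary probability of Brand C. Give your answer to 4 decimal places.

Let the stationary distribution be π with π = πP and π_1 + π_2 + π_3 + π_4 = 1.
π_1 = 0.2·π_1 + 0.25·π_2 + 0.29·π_3 + 0.29·π_4
π_2 = 0.19·π_1 + 0.22·π_2 + 0.2·π_3 + 0.2·π_4
π_3 = 0.28·π_1 + 0.3·π_2 + 0.25·π_3 + 0.3·π_4
Solving with the normalization constraint gives π = (0.2587, 0.2014, 0.2808, 0.2591).
So the stationary probability of Brand C is 0.2587.

0.2587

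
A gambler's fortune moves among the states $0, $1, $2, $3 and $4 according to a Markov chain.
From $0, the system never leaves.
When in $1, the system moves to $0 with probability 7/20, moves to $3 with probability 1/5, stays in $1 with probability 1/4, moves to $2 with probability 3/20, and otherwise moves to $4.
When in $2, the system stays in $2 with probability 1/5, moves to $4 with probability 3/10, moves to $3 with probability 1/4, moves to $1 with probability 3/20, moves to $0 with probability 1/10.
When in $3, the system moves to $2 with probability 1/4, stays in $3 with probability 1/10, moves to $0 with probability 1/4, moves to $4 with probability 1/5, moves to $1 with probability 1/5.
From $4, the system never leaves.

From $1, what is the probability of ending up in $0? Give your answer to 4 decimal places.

Let h(s) be the probability of absorption at $0 starting from transient state s. Then h($0) = 1 and h($4) = 0. By first-step analysis:
h($1) = 0.35·1 + 0.25·h($1) + 0.15·h($2) + 0.2·h($3) + 0.05·0
h($2) = 0.1·1 + 0.15·h($1) + 0.2·h($2) + 0.25·h($3) + 0.3·0
h($3) = 0.25·1 + 0.2·h($1) + 0.25·h($2) + 0.1·h($3) + 0.2·0
Solving: h($1) = 0.6997, h($2) = 0.4288, h($3) = 0.5524.
Starting from $1, the probability is 0.6997.

0.6997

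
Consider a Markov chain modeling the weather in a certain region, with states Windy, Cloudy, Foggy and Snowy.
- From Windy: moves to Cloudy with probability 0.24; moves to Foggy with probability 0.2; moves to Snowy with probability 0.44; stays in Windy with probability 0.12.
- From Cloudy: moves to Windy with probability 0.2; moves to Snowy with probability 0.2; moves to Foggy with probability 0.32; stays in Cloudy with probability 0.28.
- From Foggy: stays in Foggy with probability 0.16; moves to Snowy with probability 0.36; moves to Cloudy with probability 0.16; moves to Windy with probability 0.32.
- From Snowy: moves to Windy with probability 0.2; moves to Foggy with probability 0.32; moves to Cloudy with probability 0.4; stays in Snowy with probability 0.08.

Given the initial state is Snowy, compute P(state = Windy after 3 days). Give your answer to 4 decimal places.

0.2116

Propagate the distribution vector 3 days from Snowy.
After 0 days: (0.0000, 0.0000, 0.0000, 1.0000)
After 1 day: (0.2000, 0.4000, 0.3200, 0.0800)
After 2 days: (0.2224, 0.2432, 0.2448, 0.2896)
After 3 days: (0.2116, 0.2765, 0.2541, 0.2578)
P(in Windy after 3 days) = 0.2116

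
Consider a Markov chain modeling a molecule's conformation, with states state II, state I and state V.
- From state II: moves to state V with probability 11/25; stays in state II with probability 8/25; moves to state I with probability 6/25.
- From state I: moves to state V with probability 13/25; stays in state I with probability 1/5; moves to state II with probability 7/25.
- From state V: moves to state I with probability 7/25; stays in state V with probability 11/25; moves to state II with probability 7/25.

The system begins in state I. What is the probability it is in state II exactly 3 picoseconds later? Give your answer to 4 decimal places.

0.2916

Propagate the distribution vector 3 picoseconds from state I.
After 0 picoseconds: (0.0000, 1.0000, 0.0000)
After 1 picosecond: (0.2800, 0.2000, 0.5200)
After 2 picoseconds: (0.2912, 0.2528, 0.4560)
After 3 picoseconds: (0.2916, 0.2481, 0.4602)
P(in state II after 3 picoseconds) = 0.2916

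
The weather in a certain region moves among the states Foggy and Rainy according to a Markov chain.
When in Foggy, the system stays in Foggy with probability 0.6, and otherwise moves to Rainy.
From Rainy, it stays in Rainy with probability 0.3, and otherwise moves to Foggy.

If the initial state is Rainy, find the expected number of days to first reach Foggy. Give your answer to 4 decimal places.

Let t(s) be the expected number of days to first reach Foggy from state s, with t(Foggy) = 0. Conditioning on the first day:
t(Rainy) = 1 + 0.3·t(Rainy)
Solving: t(Rainy) = 1.4286.
Expected days from Rainy to Foggy: 1.4286.

1.4286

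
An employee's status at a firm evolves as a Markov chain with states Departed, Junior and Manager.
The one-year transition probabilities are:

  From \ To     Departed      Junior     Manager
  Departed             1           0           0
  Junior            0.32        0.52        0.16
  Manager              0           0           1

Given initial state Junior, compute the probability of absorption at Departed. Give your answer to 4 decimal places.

0.6667

Let h(s) be the probability of absorption at Departed starting from transient state s. Then h(Departed) = 1 and h(Manager) = 0. By first-step analysis:
h(Junior) = 0.32·1 + 0.52·h(Junior) + 0.16·0
Solving: h(Junior) = 0.6667.
Starting from Junior, the probability is 0.6667.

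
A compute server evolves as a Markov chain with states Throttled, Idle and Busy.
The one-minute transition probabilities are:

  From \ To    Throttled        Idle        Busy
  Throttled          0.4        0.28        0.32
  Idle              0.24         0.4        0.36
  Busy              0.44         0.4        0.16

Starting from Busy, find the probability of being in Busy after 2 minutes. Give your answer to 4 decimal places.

0.3104

Sum over the intermediate state after 1 minute:
P = P(Busy→Throttled)·P(Throttled→Busy) + P(Busy→Idle)·P(Idle→Busy) + P(Busy→Busy)·P(Busy→Busy)
  = 0.44×0.32 + 0.4×0.36 + 0.16×0.16
  = 0.1408 + 0.1440 + 0.0256 = 0.3104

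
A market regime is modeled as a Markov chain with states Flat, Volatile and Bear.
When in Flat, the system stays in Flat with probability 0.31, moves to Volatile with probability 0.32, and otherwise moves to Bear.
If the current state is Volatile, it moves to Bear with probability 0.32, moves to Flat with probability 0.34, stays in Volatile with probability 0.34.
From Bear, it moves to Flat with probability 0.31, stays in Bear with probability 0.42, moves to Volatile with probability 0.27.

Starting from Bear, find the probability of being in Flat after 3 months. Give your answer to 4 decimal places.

0.3191

Propagate the distribution vector 3 months from Bear.
After 0 months: (0.0000, 0.0000, 1.0000)
After 1 month: (0.3100, 0.2700, 0.4200)
After 2 months: (0.3181, 0.3044, 0.3775)
After 3 months: (0.3191, 0.3072, 0.3737)
P(in Flat after 3 months) = 0.3191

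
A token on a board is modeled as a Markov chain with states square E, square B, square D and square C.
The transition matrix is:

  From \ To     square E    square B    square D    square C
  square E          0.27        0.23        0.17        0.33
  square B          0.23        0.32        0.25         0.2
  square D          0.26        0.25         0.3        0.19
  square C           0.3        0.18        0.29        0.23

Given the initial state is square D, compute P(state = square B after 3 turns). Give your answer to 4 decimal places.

0.2456

Propagate the distribution vector 3 turns from square D.
After 0 turns: (0.0000, 0.0000, 1.0000, 0.0000)
After 1 turn: (0.2600, 0.2500, 0.3000, 0.1900)
After 2 turns: (0.2627, 0.2490, 0.2518, 0.2365)
After 3 turns: (0.2646, 0.2456, 0.2510, 0.2387)
P(in square B after 3 turns) = 0.2456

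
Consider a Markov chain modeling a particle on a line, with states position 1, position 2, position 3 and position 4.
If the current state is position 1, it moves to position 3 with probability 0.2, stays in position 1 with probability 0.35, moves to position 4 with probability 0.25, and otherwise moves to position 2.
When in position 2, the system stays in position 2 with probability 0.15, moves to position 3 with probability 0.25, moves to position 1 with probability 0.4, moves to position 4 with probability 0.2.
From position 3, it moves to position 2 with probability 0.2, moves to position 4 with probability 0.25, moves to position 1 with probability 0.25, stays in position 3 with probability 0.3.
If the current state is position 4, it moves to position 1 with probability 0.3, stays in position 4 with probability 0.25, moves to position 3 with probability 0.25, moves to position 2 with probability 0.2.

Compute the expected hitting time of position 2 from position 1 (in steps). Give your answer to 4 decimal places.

5.0000

Let t(s) be the expected number of steps to first reach position 2 from state s, with t(position 2) = 0. Conditioning on the first step:
t(position 1) = 1 + 0.35·t(position 1) + 0.2·t(position 3) + 0.25·t(position 4)
t(position 3) = 1 + 0.25·t(position 1) + 0.3·t(position 3) + 0.25·t(position 4)
t(position 4) = 1 + 0.3·t(position 1) + 0.25·t(position 3) + 0.25·t(position 4)
Solving: t(position 1) = 5.0000, t(position 3) = 5.0000, t(position 4) = 5.0000.
Expected steps from position 1 to position 2: 5.0000.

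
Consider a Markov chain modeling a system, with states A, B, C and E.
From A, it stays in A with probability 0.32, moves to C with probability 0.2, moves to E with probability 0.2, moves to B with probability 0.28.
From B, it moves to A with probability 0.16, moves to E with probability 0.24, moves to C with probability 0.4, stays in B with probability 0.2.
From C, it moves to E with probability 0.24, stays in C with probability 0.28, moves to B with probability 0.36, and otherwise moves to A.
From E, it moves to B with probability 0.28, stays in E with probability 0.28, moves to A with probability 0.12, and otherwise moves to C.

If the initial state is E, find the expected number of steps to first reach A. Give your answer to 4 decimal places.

7.6134

Let t(s) be the expected number of steps to first reach A from state s, with t(A) = 0. Conditioning on the first step:
t(B) = 1 + 0.2·t(B) + 0.4·t(C) + 0.24·t(E)
t(C) = 1 + 0.36·t(B) + 0.28·t(C) + 0.24·t(E)
t(E) = 1 + 0.28·t(B) + 0.32·t(C) + 0.28·t(E)
Solving: t(B) = 7.3298, t(C) = 7.5916, t(E) = 7.6134.
Expected steps from E to A: 7.6134.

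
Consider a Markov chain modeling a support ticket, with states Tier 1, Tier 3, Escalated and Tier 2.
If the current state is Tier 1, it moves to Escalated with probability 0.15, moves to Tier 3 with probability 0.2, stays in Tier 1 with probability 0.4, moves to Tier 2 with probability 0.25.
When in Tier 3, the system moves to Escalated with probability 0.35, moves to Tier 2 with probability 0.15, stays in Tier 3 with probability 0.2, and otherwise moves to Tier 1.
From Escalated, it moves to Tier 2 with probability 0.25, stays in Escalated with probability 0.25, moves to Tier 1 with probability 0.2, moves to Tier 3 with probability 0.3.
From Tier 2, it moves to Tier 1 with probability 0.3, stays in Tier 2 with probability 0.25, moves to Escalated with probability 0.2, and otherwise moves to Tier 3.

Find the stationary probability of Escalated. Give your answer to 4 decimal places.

0.2314

Let the stationary distribution be π with π = πP and π_1 + π_2 + π_3 + π_4 = 1.
π_1 = 0.4·π_1 + 0.3·π_2 + 0.2·π_3 + 0.3·π_4
π_2 = 0.2·π_1 + 0.2·π_2 + 0.3·π_3 + 0.25·π_4
π_3 = 0.15·π_1 + 0.35·π_2 + 0.25·π_3 + 0.2·π_4
Solving with the normalization constraint gives π = (0.3076, 0.2345, 0.2314, 0.2266).
So the stationary probability of Escalated is 0.2314.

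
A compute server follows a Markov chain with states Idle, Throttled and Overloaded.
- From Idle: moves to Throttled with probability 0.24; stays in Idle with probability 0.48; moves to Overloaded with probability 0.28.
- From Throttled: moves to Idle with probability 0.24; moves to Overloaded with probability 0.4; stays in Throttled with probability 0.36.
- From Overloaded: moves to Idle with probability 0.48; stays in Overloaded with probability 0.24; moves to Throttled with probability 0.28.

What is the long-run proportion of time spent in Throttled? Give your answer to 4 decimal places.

Let the stationary distribution be π with π = πP and π_1 + π_2 + π_3 = 1.
π_1 = 0.48·π_1 + 0.24·π_2 + 0.48·π_3
π_2 = 0.24·π_1 + 0.36·π_2 + 0.28·π_3
Solving with the normalization constraint gives π = (0.4112, 0.2865, 0.3023).
So the stationary probability of Throttled is 0.2865.

0.2865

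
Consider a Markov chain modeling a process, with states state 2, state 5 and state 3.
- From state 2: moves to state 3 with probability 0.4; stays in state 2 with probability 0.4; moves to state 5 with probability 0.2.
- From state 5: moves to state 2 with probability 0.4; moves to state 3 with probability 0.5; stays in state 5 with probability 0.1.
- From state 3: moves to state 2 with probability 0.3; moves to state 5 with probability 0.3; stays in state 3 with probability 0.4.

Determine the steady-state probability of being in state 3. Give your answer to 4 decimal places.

Let the stationary distribution be π with π = πP and π_1 + π_2 + π_3 = 1.
π_1 = 0.4·π_1 + 0.4·π_2 + 0.3·π_3
π_2 = 0.2·π_1 + 0.1·π_2 + 0.3·π_3
Solving with the normalization constraint gives π = (0.3578, 0.2202, 0.4220).
So the stationary probability of state 3 is 0.4220.

0.4220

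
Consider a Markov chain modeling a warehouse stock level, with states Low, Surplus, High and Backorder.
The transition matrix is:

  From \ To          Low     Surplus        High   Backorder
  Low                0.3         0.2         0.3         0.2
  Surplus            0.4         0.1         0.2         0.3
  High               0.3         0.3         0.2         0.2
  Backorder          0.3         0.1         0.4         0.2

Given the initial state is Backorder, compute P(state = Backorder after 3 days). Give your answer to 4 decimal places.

Propagate the distribution vector 3 days from Backorder.
After 0 days: (0.0000, 0.0000, 0.0000, 1.0000)
After 1 day: (0.3000, 0.1000, 0.4000, 0.2000)
After 2 days: (0.3100, 0.2100, 0.2700, 0.2100)
After 3 days: (0.3210, 0.1850, 0.2730, 0.2210)
P(in Backorder after 3 days) = 0.2210

0.2210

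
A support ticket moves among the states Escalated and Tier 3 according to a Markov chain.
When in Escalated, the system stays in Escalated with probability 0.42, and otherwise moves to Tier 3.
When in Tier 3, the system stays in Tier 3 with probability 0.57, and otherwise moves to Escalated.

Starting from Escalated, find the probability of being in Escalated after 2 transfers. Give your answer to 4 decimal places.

Sum over the intermediate state after 1 transfer:
P = P(Escalated→Escalated)·P(Escalated→Escalated) + P(Escalated→Tier 3)·P(Tier 3→Escalated)
  = 0.42×0.42 + 0.58×0.43
  = 0.1764 + 0.2494 = 0.4258

0.4258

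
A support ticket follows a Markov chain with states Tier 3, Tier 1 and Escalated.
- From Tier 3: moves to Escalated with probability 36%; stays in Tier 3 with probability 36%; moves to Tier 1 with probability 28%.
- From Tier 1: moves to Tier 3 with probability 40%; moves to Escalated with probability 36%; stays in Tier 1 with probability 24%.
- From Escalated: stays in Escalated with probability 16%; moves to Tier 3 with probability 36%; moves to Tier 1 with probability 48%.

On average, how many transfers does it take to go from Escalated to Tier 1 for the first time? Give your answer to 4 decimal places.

2.4510

Let t(s) be the expected number of transfers to first reach Tier 1 from state s, with t(Tier 1) = 0. Conditioning on the first transfer:
t(Tier 3) = 1 + 0.36·t(Tier 3) + 0.36·t(Escalated)
t(Escalated) = 1 + 0.36·t(Tier 3) + 0.16·t(Escalated)
Solving: t(Tier 3) = 2.9412, t(Escalated) = 2.4510.
Expected transfers from Escalated to Tier 1: 2.4510.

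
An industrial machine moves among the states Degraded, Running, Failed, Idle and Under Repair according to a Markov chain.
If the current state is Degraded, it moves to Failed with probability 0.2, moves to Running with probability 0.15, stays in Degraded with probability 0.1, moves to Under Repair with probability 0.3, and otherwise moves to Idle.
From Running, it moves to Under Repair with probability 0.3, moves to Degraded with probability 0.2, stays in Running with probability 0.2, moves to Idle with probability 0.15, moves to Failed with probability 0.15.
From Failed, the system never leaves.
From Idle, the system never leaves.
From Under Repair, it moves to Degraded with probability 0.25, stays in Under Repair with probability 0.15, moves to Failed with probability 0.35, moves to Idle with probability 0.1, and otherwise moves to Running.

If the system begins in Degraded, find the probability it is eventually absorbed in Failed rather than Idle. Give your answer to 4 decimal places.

0.5424

Let h(s) be the probability of absorption at Failed starting from transient state s. Then h(Failed) = 1 and h(Idle) = 0. By first-step analysis:
h(Degraded) = 0.1·h(Degraded) + 0.15·h(Running) + 0.2·1 + 0.25·0 + 0.3·h(Under Repair)
h(Running) = 0.2·h(Degraded) + 0.2·h(Running) + 0.15·1 + 0.15·0 + 0.3·h(Under Repair)
h(Under Repair) = 0.25·h(Degraded) + 0.15·h(Running) + 0.35·1 + 0.1·0 + 0.15·h(Under Repair)
Solving: h(Degraded) = 0.5424, h(Running) = 0.5754, h(Under Repair) = 0.6728.
Starting from Degraded, the probability is 0.5424.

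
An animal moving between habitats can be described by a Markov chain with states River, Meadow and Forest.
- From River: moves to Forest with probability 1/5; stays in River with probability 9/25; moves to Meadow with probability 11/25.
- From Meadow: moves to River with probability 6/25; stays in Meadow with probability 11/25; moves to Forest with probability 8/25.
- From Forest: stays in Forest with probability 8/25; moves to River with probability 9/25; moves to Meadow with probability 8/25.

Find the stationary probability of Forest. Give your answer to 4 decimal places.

0.2826

Let the stationary distribution be π with π = πP and π_1 + π_2 + π_3 = 1.
π_1 = 0.36·π_1 + 0.24·π_2 + 0.36·π_3
π_2 = 0.44·π_1 + 0.44·π_2 + 0.32·π_3
Solving with the normalization constraint gives π = (0.3113, 0.4061, 0.2826).
So the stationary probability of Forest is 0.2826.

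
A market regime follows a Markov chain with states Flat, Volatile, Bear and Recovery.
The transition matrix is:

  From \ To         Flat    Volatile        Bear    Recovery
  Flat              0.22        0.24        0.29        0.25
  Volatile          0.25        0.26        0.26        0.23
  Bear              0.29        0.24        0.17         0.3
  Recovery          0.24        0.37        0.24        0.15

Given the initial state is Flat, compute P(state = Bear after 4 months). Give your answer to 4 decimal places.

Propagate the distribution vector 4 months from Flat.
After 0 months: (1.0000, 0.0000, 0.0000, 0.0000)
After 1 month: (0.2200, 0.2400, 0.2900, 0.2500)
After 2 months: (0.2525, 0.2773, 0.2355, 0.2347)
After 3 months: (0.2495, 0.2761, 0.2417, 0.2328)
After 4 months: (0.2499, 0.2758, 0.2411, 0.2333)
P(in Bear after 4 months) = 0.2411

0.2411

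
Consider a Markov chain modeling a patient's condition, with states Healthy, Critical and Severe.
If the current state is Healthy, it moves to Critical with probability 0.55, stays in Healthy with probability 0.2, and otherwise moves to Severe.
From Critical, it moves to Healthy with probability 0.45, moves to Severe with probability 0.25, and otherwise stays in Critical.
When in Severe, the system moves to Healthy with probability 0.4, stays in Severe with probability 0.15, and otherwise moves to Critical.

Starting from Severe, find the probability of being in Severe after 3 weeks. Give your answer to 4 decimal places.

0.2265

Propagate the distribution vector 3 weeks from Severe.
After 0 weeks: (0.0000, 0.0000, 1.0000)
After 1 week: (0.4000, 0.4500, 0.1500)
After 2 weeks: (0.3425, 0.4225, 0.2350)
After 3 weeks: (0.3526, 0.4209, 0.2265)
P(in Severe after 3 weeks) = 0.2265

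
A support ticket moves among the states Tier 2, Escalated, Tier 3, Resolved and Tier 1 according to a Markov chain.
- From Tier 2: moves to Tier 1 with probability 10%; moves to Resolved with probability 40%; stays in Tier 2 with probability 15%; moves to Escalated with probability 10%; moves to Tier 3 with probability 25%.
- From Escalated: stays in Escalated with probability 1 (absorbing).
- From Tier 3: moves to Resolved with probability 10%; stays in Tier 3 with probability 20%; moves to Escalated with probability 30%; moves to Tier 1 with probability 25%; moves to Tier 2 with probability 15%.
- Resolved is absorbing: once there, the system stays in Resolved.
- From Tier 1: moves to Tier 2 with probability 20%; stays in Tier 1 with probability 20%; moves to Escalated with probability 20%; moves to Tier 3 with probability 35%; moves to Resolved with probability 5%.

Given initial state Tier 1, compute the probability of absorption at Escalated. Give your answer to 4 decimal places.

Let h(s) be the probability of absorption at Escalated starting from transient state s. Then h(Escalated) = 1 and h(Resolved) = 0. By first-step analysis:
h(Tier 2) = 0.15·h(Tier 2) + 0.1·1 + 0.25·h(Tier 3) + 0.4·0 + 0.1·h(Tier 1)
h(Tier 3) = 0.15·h(Tier 2) + 0.3·1 + 0.2·h(Tier 3) + 0.1·0 + 0.25·h(Tier 1)
h(Tier 1) = 0.2·h(Tier 2) + 0.2·1 + 0.35·h(Tier 3) + 0.05·0 + 0.2·h(Tier 1)
Solving: h(Tier 2) = 0.3800, h(Tier 3) = 0.6418, h(Tier 1) = 0.6258.
Starting from Tier 1, the probability is 0.6258.

0.6258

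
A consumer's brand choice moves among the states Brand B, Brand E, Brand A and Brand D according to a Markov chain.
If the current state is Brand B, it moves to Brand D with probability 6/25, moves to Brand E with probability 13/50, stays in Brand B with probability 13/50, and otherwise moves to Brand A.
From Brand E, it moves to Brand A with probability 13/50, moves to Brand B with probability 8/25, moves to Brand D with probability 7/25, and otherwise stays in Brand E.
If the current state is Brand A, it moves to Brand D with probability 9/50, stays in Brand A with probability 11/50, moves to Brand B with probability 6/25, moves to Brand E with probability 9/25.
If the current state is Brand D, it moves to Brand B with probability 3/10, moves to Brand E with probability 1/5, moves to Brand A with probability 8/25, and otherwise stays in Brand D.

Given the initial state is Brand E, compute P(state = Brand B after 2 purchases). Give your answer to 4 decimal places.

Propagate the distribution vector 2 purchases from Brand E.
After 0 purchases: (0.0000, 1.0000, 0.0000, 0.0000)
After 1 purchase: (0.3200, 0.1400, 0.2600, 0.2800)
After 2 purchases: (0.2744, 0.2524, 0.2600, 0.2132)
P(in Brand B after 2 purchases) = 0.2744

0.2744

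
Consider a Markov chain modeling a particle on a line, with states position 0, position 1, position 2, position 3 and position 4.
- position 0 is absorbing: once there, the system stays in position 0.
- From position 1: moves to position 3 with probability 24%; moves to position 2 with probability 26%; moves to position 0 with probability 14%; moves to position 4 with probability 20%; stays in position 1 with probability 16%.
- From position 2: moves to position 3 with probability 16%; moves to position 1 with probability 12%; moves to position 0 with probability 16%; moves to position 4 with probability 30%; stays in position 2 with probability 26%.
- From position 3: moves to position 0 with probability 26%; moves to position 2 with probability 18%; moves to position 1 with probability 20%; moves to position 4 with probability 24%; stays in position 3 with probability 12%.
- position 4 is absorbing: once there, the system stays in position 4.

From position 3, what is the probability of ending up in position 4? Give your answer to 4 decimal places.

0.5300

Let h(s) be the probability of absorption at position 4 starting from transient state s. Then h(position 4) = 1 and h(position 0) = 0. By first-step analysis:
h(position 1) = 0.14·0 + 0.16·h(position 1) + 0.26·h(position 2) + 0.24·h(position 3) + 0.2·1
h(position 2) = 0.16·0 + 0.12·h(position 1) + 0.26·h(position 2) + 0.16·h(position 3) + 0.3·1
h(position 3) = 0.26·0 + 0.2·h(position 1) + 0.18·h(position 2) + 0.12·h(position 3) + 0.24·1
Solving: h(position 1) = 0.5796, h(position 2) = 0.6140, h(position 3) = 0.5300.
Starting from position 3, the probability is 0.5300.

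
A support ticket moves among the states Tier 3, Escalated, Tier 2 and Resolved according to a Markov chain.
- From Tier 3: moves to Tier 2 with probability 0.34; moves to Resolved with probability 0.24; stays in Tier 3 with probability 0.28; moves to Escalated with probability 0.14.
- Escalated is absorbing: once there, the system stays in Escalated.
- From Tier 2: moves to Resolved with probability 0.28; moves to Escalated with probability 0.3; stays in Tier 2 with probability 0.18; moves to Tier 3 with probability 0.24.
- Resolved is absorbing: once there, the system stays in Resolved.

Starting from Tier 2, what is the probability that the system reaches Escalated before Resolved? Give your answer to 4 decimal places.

0.4906

Let h(s) be the probability of absorption at Escalated starting from transient state s. Then h(Escalated) = 1 and h(Resolved) = 0. By first-step analysis:
h(Tier 3) = 0.28·h(Tier 3) + 0.14·1 + 0.34·h(Tier 2) + 0.24·0
h(Tier 2) = 0.24·h(Tier 3) + 0.3·1 + 0.18·h(Tier 2) + 0.28·0
Solving: h(Tier 3) = 0.4261, h(Tier 2) = 0.4906.
Starting from Tier 2, the probability is 0.4906.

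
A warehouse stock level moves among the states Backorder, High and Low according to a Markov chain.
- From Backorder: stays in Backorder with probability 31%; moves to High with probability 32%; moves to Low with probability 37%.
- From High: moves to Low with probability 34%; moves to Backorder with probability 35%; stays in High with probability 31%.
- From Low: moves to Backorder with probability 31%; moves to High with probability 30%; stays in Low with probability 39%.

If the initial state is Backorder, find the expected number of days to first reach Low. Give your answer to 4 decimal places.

Let t(s) be the expected number of days to first reach Low from state s, with t(Low) = 0. Conditioning on the first day:
t(Backorder) = 1 + 0.31·t(Backorder) + 0.32·t(High)
t(High) = 1 + 0.35·t(Backorder) + 0.31·t(High)
Solving: t(Backorder) = 2.7740, t(High) = 2.8564.
Expected days from Backorder to Low: 2.7740.

2.7740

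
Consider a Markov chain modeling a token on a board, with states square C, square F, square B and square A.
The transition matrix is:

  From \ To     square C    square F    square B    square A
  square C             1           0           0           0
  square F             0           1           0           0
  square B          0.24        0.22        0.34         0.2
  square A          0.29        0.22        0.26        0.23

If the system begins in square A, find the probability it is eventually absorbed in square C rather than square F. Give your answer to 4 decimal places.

0.5563

Let h(s) be the probability of absorption at square C starting from transient state s. Then h(square C) = 1 and h(square F) = 0. By first-step analysis:
h(square B) = 0.24·1 + 0.22·0 + 0.34·h(square B) + 0.2·h(square A)
h(square A) = 0.29·1 + 0.22·0 + 0.26·h(square B) + 0.23·h(square A)
Solving: h(square B) = 0.5322, h(square A) = 0.5563.
Starting from square A, the probability is 0.5563.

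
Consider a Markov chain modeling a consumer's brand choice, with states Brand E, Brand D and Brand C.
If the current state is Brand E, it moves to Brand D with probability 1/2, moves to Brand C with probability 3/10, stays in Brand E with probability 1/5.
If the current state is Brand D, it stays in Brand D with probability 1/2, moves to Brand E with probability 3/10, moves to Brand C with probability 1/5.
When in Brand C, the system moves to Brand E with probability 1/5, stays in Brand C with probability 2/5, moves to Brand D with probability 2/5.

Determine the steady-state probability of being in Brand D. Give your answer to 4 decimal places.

0.4719

Let the stationary distribution be π with π = πP and π_1 + π_2 + π_3 = 1.
π_1 = 0.2·π_1 + 0.3·π_2 + 0.2·π_3
π_2 = 0.5·π_1 + 0.5·π_2 + 0.4·π_3
Solving with the normalization constraint gives π = (0.2472, 0.4719, 0.2809).
So the stationary probability of Brand D is 0.4719.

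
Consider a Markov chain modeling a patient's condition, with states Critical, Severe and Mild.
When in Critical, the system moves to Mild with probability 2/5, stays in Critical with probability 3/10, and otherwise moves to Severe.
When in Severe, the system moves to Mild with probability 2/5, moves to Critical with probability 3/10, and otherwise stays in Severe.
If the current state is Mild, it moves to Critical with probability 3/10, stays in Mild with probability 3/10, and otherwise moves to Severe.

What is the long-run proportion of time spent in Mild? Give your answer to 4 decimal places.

Let the stationary distribution be π with π = πP and π_1 + π_2 + π_3 = 1.
π_1 = 0.3·π_1 + 0.3·π_2 + 0.3·π_3
π_2 = 0.3·π_1 + 0.3·π_2 + 0.4·π_3
Solving with the normalization constraint gives π = (0.3000, 0.3364, 0.3636).
So the stationary probability of Mild is 0.3636.

0.3636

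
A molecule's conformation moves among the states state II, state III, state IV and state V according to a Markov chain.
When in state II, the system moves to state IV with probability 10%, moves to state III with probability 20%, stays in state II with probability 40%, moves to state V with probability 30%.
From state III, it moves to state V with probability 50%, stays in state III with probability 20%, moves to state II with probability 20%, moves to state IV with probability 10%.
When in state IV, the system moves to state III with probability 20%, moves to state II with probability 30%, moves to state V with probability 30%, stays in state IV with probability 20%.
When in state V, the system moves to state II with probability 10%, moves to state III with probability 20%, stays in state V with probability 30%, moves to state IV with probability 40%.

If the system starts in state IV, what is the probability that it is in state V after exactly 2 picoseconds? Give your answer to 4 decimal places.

Propagate the distribution vector 2 picoseconds from state IV.
After 0 picoseconds: (0.0000, 0.0000, 1.0000, 0.0000)
After 1 picosecond: (0.3000, 0.2000, 0.2000, 0.3000)
After 2 picoseconds: (0.2500, 0.2000, 0.2100, 0.3400)
P(in state V after 2 picoseconds) = 0.3400

0.3400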